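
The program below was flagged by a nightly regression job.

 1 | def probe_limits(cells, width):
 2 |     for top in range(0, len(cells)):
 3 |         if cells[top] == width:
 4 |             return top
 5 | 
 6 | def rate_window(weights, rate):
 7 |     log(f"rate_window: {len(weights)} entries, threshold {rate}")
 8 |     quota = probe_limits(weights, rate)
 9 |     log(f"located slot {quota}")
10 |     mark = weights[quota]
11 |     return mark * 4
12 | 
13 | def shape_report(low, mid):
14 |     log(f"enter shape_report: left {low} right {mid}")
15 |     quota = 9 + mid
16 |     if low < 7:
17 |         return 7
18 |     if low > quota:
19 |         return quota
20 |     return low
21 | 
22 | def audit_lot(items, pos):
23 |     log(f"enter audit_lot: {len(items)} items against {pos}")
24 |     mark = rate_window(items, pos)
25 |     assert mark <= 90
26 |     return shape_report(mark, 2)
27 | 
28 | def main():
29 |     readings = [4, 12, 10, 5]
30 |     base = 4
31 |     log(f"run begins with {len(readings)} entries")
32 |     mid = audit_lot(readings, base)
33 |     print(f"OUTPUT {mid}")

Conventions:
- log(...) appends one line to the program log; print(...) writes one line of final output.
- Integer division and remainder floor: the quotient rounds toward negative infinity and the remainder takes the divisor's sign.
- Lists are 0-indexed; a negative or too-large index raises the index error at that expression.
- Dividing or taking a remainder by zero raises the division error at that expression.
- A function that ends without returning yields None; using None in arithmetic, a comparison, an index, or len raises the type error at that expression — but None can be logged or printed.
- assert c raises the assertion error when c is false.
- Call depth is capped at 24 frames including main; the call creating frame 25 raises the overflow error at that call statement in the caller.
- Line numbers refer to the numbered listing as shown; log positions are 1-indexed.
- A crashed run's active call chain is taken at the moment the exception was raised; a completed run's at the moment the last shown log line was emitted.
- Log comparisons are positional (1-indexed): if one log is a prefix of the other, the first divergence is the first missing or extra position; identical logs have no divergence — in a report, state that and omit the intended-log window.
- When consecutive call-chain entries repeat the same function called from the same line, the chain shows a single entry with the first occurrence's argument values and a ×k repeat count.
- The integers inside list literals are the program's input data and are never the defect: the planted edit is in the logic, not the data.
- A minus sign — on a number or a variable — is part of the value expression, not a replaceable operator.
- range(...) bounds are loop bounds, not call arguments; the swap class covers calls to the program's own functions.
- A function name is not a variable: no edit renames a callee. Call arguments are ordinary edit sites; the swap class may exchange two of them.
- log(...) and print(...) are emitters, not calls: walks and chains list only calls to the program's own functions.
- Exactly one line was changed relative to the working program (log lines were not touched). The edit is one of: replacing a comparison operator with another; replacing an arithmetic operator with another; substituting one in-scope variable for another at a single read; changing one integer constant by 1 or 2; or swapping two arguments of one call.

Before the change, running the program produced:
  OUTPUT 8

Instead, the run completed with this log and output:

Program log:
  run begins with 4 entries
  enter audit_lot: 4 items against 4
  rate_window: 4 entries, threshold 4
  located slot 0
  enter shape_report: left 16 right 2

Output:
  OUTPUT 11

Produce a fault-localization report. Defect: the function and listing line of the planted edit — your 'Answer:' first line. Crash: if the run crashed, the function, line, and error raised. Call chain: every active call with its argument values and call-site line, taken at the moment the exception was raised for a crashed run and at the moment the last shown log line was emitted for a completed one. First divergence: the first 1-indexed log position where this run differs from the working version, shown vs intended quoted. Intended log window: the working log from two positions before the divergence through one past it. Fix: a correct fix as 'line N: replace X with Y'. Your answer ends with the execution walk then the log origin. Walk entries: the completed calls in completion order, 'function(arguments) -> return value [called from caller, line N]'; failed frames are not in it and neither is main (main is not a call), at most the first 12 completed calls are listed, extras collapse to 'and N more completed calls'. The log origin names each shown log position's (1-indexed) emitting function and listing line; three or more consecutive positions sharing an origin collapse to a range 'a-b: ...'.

Answer: the defect is in rate_window at line 11.
Key observation: The log first diverges at position 5: the faulty run prints 'enter shape_report: left 16 right 2' where the working version prints 'enter shape_report: left 8 right 2'.
Call chain: main -> audit_lot([4, 12, 10, 5], 4) (called at line 32) -> shape_report(16, 2) (called at line 26).
First divergence: position 5 — shown 'enter shape_report: left 16 right 2', intended 'enter shape_report: left 8 right 2'.
Intended log window:
  3: rate_window: 4 entries, threshold 4
  4: located slot 0
  5: enter shape_report: left 8 right 2
Execution walk:
  probe_limits([4, 12, 10, 5], 4) -> 0  [called from rate_window, line 8]
  rate_window([4, 12, 10, 5], 4) -> 16  [called from audit_lot, line 24]
  shape_report(16, 2) -> 11  [called from audit_lot, line 26]
  audit_lot([4, 12, 10, 5], 4) -> 11  [called from main, line 32]
Log origins:
  1: emitted by main (line 31)
  2: emitted by audit_lot (line 23)
  3: emitted by rate_window (line 7)
  4: emitted by rate_window (line 9)
  5: emitted by shape_report (line 14)
A correct fix: line 11: replace `4` with `2`.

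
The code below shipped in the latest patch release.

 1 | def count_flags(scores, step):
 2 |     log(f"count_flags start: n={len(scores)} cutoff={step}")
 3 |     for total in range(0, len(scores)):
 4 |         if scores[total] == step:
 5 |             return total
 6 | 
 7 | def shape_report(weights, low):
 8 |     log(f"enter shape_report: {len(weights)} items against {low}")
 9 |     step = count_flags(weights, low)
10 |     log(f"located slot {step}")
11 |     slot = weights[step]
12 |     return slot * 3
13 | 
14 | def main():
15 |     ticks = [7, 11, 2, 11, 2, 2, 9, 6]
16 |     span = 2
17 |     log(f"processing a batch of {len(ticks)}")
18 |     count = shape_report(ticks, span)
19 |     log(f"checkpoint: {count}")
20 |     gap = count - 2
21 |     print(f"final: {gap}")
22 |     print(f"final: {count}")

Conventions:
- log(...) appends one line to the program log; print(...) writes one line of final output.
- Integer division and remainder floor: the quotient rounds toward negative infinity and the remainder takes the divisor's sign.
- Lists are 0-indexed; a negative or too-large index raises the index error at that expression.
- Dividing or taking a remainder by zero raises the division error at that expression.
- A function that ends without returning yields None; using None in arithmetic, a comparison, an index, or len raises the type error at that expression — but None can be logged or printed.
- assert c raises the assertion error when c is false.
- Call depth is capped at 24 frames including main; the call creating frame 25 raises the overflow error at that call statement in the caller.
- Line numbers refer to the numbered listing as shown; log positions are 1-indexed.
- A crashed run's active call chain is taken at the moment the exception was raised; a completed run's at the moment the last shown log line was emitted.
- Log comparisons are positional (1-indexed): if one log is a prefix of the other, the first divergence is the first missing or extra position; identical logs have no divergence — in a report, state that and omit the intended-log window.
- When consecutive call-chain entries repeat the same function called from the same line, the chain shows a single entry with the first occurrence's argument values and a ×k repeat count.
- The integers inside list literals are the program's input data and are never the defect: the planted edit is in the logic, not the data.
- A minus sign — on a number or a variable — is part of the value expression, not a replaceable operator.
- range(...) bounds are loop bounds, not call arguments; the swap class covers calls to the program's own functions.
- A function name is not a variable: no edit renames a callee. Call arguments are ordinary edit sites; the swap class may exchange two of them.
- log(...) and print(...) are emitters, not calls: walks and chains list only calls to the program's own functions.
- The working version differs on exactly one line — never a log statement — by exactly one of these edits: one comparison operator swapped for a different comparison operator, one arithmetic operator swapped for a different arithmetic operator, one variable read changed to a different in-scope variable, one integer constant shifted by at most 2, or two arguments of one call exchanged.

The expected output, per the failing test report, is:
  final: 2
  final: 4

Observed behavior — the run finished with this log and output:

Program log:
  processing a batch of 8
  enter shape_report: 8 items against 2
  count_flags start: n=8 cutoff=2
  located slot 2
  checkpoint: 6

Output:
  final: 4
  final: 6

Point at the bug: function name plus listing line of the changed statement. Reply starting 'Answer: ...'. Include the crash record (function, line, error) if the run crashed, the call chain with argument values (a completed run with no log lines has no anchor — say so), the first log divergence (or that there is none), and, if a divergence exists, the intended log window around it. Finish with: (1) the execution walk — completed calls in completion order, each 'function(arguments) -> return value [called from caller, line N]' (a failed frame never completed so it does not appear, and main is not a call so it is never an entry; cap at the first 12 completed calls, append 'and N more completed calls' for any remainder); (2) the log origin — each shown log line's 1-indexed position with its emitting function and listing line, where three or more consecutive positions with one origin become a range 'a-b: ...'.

Answer: the defect is in shape_report at line 12.
Core observation: At log position 5 the runs split — shown 'checkpoint: 6', but the working version logs 'checkpoint: 4'.
Call chain: main.
First divergence: position 5; shown 'checkpoint: 6' vs intended 'checkpoint: 4'.
Intended log window:
  3: count_flags start: n=8 cutoff=2
  4: located slot 2
  5: checkpoint: 4
Execution walk:
  count_flags([7, 11, 2, 11, 2, 2, 9, 6], 2) -> 2  [called from shape_report, line 9]
  shape_report([7, 11, 2, 11, 2, 2, 9, 6], 2) -> 6  [called from main, line 18]
Origin of each log line:
  1: logged in main at line 17
  2: logged in shape_report at line 8
  3: logged in count_flags at line 2
  4: logged in shape_report at line 10
  5: logged in main at line 19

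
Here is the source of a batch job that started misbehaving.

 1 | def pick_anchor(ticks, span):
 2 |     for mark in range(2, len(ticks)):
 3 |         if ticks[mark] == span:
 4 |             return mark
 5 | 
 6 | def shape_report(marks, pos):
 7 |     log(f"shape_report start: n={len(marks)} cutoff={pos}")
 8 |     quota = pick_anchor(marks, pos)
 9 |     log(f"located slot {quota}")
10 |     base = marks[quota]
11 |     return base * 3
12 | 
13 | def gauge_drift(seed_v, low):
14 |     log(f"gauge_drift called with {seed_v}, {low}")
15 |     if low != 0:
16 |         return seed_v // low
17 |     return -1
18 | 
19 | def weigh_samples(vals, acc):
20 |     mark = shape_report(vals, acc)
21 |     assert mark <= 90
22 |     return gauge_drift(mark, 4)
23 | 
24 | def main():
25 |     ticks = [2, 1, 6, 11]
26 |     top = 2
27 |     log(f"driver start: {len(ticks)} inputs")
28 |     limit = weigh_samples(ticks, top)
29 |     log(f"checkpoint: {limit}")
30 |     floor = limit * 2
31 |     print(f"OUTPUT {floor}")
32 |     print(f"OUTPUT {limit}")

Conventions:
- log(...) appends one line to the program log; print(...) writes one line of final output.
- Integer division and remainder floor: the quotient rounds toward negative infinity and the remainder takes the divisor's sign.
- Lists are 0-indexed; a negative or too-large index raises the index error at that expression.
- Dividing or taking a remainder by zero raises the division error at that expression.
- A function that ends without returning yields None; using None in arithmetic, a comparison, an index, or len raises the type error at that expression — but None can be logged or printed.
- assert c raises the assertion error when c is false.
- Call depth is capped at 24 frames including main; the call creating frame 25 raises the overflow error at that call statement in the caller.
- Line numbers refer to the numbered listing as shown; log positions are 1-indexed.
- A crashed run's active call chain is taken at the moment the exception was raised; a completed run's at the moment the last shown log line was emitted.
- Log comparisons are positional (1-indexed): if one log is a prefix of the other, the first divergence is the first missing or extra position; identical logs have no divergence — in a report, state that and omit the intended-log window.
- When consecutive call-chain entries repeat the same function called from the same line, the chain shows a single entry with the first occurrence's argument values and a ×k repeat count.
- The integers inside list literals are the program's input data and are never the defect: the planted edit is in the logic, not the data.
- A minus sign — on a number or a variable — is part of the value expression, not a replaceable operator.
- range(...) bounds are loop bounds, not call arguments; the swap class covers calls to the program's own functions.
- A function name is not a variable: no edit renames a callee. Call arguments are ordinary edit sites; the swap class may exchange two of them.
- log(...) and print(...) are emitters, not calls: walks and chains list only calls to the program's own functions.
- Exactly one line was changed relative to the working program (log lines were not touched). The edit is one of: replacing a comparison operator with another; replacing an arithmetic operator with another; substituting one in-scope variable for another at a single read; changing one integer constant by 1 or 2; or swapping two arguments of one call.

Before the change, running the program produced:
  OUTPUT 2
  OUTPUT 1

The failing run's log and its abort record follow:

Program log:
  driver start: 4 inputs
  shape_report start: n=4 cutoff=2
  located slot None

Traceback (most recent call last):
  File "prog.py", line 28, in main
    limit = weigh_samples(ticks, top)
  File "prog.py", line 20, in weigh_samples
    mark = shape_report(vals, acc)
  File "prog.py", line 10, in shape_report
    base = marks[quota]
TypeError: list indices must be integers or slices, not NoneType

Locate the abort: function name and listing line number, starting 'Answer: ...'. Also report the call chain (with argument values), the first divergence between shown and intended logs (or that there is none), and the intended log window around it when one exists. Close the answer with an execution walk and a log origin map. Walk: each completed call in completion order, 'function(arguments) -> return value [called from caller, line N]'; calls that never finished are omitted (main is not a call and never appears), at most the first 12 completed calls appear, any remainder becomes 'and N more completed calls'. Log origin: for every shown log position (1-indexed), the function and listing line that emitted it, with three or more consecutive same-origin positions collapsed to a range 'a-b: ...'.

Answer: the error was raised in shape_report, line 10.
Key fact: Everything matches until log position 3, which reads 'located slot None' in place of 'located slot 0'.
Call chain: main -> weigh_samples([2, 1, 6, 11], 2) (called at line 28) -> shape_report([2, 1, 6, 11], 2) (called at line 20).
First divergence: position 3 — the shown line 'located slot None' should read 'located slot 0'.
Intended log window:
  1: driver start: 4 inputs
  2: shape_report start: n=4 cutoff=2
  3: located slot 0
  4: gauge_drift called with 6, 4
Execution walk:
  pick_anchor([2, 1, 6, 11], 2) -> None  [called from shape_report, line 8]
Log line origins:
  1: logged in main at line 27
  2: logged in shape_report at line 7
  3: logged in shape_report at line 9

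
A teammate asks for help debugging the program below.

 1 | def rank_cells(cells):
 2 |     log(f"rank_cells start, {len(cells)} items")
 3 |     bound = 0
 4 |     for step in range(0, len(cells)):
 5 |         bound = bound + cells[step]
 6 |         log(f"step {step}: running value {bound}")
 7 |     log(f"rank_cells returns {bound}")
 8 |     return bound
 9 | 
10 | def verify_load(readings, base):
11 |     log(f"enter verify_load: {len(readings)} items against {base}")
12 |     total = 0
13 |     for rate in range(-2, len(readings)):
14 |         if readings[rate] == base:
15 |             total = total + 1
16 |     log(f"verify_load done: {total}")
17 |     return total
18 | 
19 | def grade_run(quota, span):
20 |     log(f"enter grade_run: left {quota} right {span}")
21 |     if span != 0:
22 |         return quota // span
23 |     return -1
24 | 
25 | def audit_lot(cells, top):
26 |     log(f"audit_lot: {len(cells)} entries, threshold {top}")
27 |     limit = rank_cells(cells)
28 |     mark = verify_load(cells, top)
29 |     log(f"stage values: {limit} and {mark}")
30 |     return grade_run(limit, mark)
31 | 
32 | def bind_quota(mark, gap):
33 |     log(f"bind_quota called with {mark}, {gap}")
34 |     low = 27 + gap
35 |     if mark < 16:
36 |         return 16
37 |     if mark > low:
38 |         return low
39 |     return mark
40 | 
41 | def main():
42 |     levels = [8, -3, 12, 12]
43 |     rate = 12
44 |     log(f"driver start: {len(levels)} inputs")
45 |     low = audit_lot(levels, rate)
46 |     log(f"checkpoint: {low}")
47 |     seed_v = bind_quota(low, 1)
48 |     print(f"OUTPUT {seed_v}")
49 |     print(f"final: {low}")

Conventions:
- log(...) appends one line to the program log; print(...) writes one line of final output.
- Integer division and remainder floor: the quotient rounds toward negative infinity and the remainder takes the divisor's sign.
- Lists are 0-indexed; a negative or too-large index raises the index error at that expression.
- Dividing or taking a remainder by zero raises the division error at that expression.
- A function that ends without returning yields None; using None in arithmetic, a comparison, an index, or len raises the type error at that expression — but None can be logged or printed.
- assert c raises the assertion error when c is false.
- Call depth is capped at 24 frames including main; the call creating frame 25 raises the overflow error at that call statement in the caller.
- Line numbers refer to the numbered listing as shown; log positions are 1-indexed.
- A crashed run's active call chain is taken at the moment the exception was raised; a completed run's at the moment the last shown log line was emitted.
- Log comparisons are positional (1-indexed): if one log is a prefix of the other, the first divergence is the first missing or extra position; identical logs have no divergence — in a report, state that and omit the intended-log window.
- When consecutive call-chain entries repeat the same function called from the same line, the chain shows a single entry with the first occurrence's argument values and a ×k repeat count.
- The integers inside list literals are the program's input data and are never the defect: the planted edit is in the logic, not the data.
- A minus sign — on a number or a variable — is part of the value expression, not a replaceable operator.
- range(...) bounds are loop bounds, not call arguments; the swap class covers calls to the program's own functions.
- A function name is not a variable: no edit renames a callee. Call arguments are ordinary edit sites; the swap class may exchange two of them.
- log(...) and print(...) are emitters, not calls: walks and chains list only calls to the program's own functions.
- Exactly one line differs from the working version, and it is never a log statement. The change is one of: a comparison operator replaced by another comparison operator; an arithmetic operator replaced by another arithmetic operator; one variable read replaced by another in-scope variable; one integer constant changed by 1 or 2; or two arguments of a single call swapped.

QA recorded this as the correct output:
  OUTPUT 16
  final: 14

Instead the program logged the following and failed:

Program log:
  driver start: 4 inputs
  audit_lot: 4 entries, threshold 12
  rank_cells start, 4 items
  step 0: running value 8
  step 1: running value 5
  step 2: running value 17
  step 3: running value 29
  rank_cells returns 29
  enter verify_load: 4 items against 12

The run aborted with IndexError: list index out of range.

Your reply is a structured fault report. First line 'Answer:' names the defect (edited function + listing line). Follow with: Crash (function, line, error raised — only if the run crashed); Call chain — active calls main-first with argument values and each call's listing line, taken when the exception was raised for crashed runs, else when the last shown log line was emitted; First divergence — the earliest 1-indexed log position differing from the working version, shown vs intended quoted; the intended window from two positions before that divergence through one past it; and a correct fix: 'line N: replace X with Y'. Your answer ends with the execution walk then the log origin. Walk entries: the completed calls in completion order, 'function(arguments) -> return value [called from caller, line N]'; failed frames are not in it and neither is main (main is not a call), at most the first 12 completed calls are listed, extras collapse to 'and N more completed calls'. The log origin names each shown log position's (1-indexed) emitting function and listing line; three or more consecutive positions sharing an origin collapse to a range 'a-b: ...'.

Answer: the defect is in verify_load at line 13.
Key fact: A complete run would log 'verify_load done: 2' next, but this one stopped at 9 lines.
Crash: verify_load, line 14, IndexError.
Call chain: main -> audit_lot([8, -3, 12, 12], 12) (called at line 45) -> verify_load([8, -3, 12, 12], 12) (called at line 28).
First divergence: position 10; the shown log stops at 9 lines while the working version next logs 'verify_load done: 2'.
Intended log window:
  8: rank_cells returns 29
  9: enter verify_load: 4 items against 12
  10: verify_load done: 2
  11: stage values: 29 and 2
Execution walk:
  rank_cells([8, -3, 12, 12]) -> 29  [called from audit_lot, line 27]
Origin of each log line:
  1 — main, line 44
  2 — audit_lot, line 26
  3 — rank_cells, line 2
  4-7 — rank_cells, line 6
  8 — rank_cells, line 7
  9 — verify_load, line 11
A correct fix: line 13: replace `-2` with `0`.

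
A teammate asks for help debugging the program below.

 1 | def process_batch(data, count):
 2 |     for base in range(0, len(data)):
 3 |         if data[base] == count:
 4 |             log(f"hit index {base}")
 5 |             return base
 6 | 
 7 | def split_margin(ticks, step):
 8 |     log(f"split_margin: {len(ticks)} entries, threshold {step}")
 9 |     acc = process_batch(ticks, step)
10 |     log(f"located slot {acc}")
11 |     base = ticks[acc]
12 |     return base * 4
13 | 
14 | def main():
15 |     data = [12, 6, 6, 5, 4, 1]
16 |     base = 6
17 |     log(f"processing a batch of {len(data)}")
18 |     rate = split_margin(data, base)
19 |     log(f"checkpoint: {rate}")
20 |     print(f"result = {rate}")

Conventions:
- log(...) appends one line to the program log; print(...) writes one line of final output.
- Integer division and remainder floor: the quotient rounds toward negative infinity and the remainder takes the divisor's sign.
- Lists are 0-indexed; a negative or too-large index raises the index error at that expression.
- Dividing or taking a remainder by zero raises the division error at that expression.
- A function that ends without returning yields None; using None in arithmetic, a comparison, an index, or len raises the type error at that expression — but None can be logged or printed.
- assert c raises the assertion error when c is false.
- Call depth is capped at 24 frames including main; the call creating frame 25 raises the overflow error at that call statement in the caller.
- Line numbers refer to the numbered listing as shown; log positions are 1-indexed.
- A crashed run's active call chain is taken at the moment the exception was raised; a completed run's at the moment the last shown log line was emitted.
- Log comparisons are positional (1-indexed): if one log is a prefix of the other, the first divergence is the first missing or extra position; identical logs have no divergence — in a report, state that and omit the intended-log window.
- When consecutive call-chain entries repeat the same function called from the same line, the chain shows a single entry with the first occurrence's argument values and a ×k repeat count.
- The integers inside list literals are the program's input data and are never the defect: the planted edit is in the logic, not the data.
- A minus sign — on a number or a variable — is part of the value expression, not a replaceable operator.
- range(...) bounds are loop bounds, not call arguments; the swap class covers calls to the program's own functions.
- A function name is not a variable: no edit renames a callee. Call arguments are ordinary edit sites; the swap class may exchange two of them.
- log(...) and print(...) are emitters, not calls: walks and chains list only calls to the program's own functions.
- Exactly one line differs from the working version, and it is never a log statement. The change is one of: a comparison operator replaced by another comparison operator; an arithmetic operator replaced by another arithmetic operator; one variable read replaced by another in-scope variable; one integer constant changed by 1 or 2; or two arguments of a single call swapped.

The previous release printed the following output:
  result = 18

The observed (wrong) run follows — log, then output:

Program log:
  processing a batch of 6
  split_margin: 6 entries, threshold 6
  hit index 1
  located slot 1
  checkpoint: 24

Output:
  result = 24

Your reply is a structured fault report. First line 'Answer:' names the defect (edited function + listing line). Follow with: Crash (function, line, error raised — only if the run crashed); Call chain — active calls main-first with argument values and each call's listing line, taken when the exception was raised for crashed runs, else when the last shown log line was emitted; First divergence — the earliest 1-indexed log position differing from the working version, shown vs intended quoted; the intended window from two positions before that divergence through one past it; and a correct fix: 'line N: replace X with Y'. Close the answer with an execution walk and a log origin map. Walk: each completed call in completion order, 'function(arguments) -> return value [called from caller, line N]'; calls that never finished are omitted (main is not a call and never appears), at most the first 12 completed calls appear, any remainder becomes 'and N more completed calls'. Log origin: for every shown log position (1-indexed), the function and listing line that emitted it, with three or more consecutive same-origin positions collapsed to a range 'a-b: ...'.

Answer: the defect is in split_margin at line 12.
Key observation: The log first diverges at position 5: the faulty run prints 'checkpoint: 24' where the working version prints 'checkpoint: 18'.
Call chain: main.
First divergence: position 5; shown 'checkpoint: 24' vs intended 'checkpoint: 18'.
Intended log window:
  3: hit index 1
  4: located slot 1
  5: checkpoint: 18
Execution walk:
  process_batch([12, 6, 6, 5, 4, 1], 6) -> 1  [called from split_margin, line 9]
  split_margin([12, 6, 6, 5, 4, 1], 6) -> 24  [called from main, line 18]
Log origins:
  1 — main, line 17
  2 — split_margin, line 8
  3 — process_batch, line 4
  4 — split_margin, line 10
  5 — main, line 19
A correct fix: line 12: replace `4` with `3`.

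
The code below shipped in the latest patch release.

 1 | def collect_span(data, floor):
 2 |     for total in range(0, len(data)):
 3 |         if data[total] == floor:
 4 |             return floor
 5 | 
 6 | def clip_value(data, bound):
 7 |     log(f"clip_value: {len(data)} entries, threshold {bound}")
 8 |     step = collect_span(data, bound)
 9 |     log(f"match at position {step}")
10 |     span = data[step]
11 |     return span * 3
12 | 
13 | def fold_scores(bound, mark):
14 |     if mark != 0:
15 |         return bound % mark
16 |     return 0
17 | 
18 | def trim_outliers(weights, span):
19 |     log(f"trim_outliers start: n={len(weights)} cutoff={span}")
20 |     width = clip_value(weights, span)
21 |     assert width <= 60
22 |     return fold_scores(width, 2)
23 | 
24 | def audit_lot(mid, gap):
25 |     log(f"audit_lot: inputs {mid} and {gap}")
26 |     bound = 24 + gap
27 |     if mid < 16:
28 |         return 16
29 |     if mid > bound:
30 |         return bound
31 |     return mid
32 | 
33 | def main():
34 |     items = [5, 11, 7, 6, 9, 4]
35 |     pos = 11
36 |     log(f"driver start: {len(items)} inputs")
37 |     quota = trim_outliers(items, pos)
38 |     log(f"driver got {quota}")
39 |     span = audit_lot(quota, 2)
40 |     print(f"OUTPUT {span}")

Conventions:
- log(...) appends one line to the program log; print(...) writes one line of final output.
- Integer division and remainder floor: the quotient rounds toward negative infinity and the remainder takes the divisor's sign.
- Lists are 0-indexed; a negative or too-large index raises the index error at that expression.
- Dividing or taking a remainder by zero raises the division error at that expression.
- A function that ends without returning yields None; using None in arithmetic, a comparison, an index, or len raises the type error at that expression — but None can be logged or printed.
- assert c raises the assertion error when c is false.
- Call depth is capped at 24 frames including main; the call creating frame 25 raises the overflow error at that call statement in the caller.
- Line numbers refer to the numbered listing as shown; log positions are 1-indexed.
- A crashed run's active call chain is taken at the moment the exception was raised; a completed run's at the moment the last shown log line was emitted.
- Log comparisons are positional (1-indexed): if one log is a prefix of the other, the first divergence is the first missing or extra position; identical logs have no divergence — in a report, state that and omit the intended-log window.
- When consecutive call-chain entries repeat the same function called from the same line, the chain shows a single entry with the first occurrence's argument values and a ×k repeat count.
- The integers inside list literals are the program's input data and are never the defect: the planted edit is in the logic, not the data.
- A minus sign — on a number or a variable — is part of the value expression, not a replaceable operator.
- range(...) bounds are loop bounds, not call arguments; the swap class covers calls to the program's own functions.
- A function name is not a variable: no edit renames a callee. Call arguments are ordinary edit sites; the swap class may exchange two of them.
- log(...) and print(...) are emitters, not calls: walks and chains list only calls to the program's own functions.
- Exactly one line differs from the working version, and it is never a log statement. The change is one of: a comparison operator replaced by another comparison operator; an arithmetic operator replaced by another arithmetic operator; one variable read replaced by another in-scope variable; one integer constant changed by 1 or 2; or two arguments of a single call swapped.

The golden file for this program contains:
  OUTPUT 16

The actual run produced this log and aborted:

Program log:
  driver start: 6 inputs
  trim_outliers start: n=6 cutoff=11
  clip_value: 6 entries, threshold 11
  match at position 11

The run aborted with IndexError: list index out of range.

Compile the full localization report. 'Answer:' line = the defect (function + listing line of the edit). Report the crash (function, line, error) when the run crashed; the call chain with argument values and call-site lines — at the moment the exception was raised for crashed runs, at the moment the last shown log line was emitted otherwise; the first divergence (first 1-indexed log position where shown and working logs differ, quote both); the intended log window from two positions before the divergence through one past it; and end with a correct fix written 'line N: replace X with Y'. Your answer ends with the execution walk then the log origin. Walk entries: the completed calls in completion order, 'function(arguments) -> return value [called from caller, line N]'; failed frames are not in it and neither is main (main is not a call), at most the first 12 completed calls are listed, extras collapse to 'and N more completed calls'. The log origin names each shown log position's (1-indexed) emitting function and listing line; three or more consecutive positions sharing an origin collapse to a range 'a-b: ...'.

Answer: the defect is in collect_span at line 4.
Core observation: The earliest visible damage is log position 4 — 'match at position 11' rather than the intended 'match at position 1'.
Crash: clip_value, line 10, IndexError.
Call chain: main -> trim_outliers([5, 11, 7, 6, 9, 4], 11) (called at line 37) -> clip_value([5, 11, 7, 6, 9, 4], 11) (called at line 20).
First divergence: position 4; shown 'match at position 11' vs intended 'match at position 1'.
Intended log window:
  2: trim_outliers start: n=6 cutoff=11
  3: clip_value: 6 entries, threshold 11
  4: match at position 1
  5: driver got 1
Execution walk:
  collect_span([5, 11, 7, 6, 9, 4], 11) -> 11  [called from clip_value, line 8]
Log line origins:
  1: emitted by main (line 36)
  2: emitted by trim_outliers (line 19)
  3: emitted by clip_value (line 7)
  4: emitted by clip_value (line 9)
A correct fix: line 4: replace `floor` with `total`.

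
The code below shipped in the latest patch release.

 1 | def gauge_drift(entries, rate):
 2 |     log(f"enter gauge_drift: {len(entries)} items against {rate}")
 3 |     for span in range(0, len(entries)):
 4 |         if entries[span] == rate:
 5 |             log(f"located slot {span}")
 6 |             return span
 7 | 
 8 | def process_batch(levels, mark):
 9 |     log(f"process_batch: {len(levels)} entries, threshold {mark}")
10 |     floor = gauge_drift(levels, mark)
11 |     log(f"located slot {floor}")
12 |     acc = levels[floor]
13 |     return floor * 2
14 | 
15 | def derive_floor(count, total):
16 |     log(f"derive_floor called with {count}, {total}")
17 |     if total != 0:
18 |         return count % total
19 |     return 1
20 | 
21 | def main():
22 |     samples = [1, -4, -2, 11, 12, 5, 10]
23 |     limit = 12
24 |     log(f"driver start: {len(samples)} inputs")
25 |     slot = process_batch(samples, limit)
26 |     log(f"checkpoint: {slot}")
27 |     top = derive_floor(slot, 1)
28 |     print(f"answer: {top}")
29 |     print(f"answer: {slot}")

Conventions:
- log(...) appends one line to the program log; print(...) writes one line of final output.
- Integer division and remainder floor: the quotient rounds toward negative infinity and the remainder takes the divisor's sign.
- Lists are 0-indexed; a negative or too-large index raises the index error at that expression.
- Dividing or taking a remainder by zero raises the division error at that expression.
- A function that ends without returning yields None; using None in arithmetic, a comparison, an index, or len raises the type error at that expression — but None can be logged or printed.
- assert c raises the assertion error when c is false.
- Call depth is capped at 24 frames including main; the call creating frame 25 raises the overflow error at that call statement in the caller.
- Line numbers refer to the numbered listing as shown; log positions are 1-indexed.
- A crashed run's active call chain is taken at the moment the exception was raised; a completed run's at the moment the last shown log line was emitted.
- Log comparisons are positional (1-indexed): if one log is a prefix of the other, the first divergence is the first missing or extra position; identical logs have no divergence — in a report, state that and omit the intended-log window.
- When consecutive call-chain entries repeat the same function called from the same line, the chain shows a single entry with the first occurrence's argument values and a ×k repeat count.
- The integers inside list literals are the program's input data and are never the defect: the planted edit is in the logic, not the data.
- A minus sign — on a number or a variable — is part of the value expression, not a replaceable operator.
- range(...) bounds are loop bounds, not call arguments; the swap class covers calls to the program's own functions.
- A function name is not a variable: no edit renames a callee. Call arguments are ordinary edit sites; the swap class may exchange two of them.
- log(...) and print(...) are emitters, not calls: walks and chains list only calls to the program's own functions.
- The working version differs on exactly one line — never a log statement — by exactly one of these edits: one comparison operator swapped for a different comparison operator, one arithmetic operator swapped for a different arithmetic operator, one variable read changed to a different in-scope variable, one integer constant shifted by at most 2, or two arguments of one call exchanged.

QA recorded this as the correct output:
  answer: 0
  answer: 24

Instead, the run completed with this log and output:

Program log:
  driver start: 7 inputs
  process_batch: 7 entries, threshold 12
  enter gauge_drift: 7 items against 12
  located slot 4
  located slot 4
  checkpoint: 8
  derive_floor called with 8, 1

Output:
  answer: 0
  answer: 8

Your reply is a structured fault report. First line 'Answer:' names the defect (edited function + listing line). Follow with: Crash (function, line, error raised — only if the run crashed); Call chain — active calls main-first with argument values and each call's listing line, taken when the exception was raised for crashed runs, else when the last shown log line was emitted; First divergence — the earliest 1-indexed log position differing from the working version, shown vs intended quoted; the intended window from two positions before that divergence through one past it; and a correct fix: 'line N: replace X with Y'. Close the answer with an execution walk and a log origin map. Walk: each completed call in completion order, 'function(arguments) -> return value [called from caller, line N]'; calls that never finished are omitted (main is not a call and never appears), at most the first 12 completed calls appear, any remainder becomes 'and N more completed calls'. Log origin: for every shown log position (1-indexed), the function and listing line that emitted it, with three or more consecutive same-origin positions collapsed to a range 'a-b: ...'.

Answer: the defect is in process_batch at line 13.
The tell: At log position 6 the runs split — shown 'checkpoint: 8', but the working version logs 'checkpoint: 24'.
Call chain: main -> derive_floor(8, 1) (called at line 27).
First divergence: position 6; shown 'checkpoint: 8' vs intended 'checkpoint: 24'.
Intended log window:
  4: located slot 4
  5: located slot 4
  6: checkpoint: 24
  7: derive_floor called with 24, 1
Execution walk:
  gauge_drift([1, -4, -2, 11, 12, 5, 10], 12) -> 4  [called from process_batch, line 10]
  process_batch([1, -4, -2, 11, 12, 5, 10], 12) -> 8  [called from main, line 25]
  derive_floor(8, 1) -> 0  [called from main, line 27]
Log origin:
  1 — main, line 24
  2 — process_batch, line 9
  3 — gauge_drift, line 2
  4 — gauge_drift, line 5
  5 — process_batch, line 11
  6 — main, line 26
  7 — derive_floor, line 16
A correct fix: line 13: replace `floor` with `acc`.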